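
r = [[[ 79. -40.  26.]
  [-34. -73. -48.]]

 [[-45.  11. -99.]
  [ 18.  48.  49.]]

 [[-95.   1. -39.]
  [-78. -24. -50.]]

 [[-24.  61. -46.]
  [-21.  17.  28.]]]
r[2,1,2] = -50.0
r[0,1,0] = -34.0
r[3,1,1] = 17.0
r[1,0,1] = 11.0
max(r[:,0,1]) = 61.0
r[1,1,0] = 18.0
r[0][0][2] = 26.0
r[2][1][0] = -78.0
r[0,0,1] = -40.0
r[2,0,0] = -95.0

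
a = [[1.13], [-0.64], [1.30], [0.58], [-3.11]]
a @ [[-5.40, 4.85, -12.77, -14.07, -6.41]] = [[-6.10,  5.48,  -14.43,  -15.90,  -7.24], [3.46,  -3.1,  8.17,  9.0,  4.10], [-7.02,  6.30,  -16.6,  -18.29,  -8.33], [-3.13,  2.81,  -7.41,  -8.16,  -3.72], [16.79,  -15.08,  39.71,  43.76,  19.94]]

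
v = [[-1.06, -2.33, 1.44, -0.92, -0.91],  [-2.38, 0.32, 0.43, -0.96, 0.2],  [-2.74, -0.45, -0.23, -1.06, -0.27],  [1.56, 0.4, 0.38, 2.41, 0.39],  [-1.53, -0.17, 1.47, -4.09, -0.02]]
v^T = [[-1.06, -2.38, -2.74, 1.56, -1.53], [-2.33, 0.32, -0.45, 0.40, -0.17], [1.44, 0.43, -0.23, 0.38, 1.47], [-0.92, -0.96, -1.06, 2.41, -4.09], [-0.91, 0.20, -0.27, 0.39, -0.02]]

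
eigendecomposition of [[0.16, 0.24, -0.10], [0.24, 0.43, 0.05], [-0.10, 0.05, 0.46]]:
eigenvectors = [[-0.84, 0.52, -0.16], [0.49, 0.85, 0.19], [-0.23, -0.08, 0.97]]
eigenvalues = [-0.01, 0.57, 0.49]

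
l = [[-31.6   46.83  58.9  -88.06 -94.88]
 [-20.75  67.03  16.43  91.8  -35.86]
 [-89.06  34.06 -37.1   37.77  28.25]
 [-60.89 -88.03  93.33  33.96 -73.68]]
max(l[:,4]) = 28.25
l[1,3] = 91.8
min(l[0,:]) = -94.88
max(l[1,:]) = 91.8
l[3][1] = -88.03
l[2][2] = -37.1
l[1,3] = 91.8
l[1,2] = 16.43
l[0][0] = -31.6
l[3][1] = -88.03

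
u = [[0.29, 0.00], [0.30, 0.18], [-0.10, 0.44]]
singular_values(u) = [0.48, 0.43]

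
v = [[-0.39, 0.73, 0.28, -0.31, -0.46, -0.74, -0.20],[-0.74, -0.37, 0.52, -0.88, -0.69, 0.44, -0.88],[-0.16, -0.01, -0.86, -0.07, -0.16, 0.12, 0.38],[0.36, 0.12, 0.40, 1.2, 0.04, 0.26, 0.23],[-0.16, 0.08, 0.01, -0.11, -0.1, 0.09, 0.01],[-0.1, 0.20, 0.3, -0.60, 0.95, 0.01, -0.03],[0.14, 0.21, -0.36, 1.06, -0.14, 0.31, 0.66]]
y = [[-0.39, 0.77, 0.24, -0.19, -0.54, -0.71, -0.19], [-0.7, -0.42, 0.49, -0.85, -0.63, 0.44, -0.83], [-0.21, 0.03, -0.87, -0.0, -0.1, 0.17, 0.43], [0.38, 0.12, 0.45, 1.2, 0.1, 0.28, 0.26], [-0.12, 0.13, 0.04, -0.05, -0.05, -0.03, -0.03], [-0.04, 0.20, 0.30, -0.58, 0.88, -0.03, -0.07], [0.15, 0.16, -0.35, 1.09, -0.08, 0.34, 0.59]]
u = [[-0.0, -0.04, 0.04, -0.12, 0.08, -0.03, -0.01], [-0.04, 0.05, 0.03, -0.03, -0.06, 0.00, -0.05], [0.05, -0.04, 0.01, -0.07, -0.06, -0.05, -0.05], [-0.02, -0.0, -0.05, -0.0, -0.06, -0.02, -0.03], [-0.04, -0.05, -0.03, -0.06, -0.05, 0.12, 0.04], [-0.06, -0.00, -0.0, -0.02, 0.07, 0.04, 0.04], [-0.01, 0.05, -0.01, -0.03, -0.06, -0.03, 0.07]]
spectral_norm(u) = 0.18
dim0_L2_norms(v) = [0.95, 0.88, 1.21, 1.95, 1.28, 0.96, 1.2]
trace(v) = 0.15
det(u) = 0.00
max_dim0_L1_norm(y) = 3.96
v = u + y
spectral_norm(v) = 2.41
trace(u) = 0.12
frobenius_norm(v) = 3.31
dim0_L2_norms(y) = [0.93, 0.93, 1.21, 1.93, 1.22, 0.96, 1.15]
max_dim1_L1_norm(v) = 4.52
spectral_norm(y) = 2.36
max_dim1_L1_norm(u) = 0.39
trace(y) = 0.03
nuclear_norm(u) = 0.78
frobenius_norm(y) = 3.27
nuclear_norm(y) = 6.70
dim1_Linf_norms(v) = [0.74, 0.88, 0.86, 1.2, 0.16, 0.95, 1.06]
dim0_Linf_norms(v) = [0.74, 0.73, 0.86, 1.2, 0.95, 0.74, 0.88]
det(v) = 0.00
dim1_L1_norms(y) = [3.03, 4.36, 1.81, 2.79, 0.45, 2.1, 2.76]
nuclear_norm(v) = 6.87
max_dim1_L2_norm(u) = 0.16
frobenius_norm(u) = 0.34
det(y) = -0.00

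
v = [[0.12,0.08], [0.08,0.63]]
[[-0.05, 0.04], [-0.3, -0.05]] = v @ [[-0.08, 0.38], [-0.46, -0.13]]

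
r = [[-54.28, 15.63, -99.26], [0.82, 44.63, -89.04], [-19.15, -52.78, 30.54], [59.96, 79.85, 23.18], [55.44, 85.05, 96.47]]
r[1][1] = 44.63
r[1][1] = 44.63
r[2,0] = -19.15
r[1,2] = -89.04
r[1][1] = 44.63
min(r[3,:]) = 23.18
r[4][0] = 55.44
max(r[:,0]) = 59.96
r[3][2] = 23.18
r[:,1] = [15.63, 44.63, -52.78, 79.85, 85.05]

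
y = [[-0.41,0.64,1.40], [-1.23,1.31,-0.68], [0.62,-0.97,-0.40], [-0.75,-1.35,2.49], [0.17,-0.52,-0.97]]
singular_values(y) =[3.32, 2.37, 0.96]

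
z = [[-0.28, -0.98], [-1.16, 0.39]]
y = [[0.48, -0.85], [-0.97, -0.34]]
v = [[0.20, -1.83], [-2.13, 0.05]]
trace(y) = 0.14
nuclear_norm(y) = 2.00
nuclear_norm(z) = 2.24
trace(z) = 0.11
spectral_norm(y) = 1.09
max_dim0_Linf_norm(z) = 1.16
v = y + z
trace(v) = 0.25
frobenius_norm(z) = 1.59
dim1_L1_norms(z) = [1.26, 1.55]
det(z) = -1.25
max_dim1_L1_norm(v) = 2.18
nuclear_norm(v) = 3.96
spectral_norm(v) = 2.18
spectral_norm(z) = 1.23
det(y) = -0.99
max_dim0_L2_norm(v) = 2.14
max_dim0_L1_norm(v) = 2.33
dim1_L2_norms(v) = [1.84, 2.13]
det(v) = -3.89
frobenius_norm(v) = 2.82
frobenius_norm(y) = 1.42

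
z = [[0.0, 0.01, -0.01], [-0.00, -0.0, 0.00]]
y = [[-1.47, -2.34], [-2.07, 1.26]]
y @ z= [[0.0, -0.01, 0.01], [0.00, -0.02, 0.02]]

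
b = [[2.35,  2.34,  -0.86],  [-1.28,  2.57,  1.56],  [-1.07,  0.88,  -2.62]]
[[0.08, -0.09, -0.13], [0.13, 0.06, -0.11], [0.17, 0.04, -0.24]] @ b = [[0.44,-0.16,0.13], [0.35,0.36,0.27], [0.61,0.29,0.55]]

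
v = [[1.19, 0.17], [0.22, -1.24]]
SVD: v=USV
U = [[0.31, 0.95], [0.95, -0.31]]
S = [1.27, 1.2]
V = [[0.45, -0.89],  [0.89, 0.45]]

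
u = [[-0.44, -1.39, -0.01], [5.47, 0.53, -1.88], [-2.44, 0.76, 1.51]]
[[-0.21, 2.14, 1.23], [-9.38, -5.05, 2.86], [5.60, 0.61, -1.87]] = u @ [[-1.33, -1.03, 0.94], [0.56, -1.21, -1.19], [1.28, -0.65, 0.88]]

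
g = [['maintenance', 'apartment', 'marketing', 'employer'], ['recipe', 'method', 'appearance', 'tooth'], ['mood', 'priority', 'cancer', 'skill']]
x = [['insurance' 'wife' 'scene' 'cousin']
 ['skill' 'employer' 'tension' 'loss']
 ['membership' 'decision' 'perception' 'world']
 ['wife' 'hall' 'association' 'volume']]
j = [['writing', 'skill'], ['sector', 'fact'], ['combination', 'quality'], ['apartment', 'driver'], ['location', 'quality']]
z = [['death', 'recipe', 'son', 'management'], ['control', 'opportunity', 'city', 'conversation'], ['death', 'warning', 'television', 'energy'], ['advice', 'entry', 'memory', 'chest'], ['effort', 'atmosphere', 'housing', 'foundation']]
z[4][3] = 'foundation'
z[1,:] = ['control', 'opportunity', 'city', 'conversation']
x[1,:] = ['skill', 'employer', 'tension', 'loss']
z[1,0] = 'control'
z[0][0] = 'death'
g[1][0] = 'recipe'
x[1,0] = 'skill'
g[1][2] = 'appearance'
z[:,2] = ['son', 'city', 'television', 'memory', 'housing']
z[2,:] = ['death', 'warning', 'television', 'energy']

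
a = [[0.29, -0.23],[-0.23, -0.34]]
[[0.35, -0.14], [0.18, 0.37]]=a @ [[0.50, -0.87], [-0.87, -0.50]]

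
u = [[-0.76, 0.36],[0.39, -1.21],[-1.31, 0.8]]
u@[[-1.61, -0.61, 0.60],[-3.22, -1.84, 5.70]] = [[0.06, -0.2, 1.60], [3.27, 1.99, -6.66], [-0.47, -0.67, 3.77]]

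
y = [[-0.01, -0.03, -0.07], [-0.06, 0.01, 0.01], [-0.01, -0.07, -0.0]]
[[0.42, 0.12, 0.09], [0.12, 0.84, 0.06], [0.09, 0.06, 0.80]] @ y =[[-0.01, -0.02, -0.03], [-0.05, 0.0, -0.00], [-0.01, -0.06, -0.01]]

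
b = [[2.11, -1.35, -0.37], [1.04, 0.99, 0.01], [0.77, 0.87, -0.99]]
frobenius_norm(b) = 3.29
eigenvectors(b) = [[0.73+0.00j,(0.73-0j),(0.1+0j)], [0.26-0.54j,0.26+0.54j,(-0.06+0j)], [0.19-0.27j,(0.19+0.27j),(0.99+0j)]]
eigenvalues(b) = [(1.54+1.14j), (1.54-1.14j), (-0.97+0j)]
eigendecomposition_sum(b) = [[(1.05+0.2j), (-0.7+1.01j), (-0.14+0.04j)],[(0.52-0.71j), 0.51+0.88j, (-0.02+0.12j)],[(0.35-0.34j), (0.2+0.52j), -0.02+0.06j]] + [[(1.05-0.2j), -0.70-1.01j, (-0.14-0.04j)],[(0.52+0.71j), 0.51-0.88j, -0.02-0.12j],[0.35+0.34j, 0.20-0.52j, -0.02-0.06j]] + [[0.01-0.00j, 0.05+0.00j, -0.09+0.00j], [(-0+0j), (-0.03-0j), 0.05-0.00j], [0.08-0.00j, 0.47+0.00j, -0.95+0.00j]]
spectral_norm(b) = 2.62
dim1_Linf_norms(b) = [2.11, 1.04, 0.99]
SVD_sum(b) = [[2.26, -0.73, -0.56], [0.62, -0.2, -0.15], [0.63, -0.2, -0.16]] + [[-0.15, -0.62, 0.20], [0.26, 1.07, -0.34], [0.29, 1.18, -0.38]] + [[-0.00, -0.00, -0.01],[0.16, 0.12, 0.50],[-0.15, -0.11, -0.46]]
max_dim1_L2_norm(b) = 2.53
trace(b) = 2.11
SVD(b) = [[-0.93,0.36,0.01], [-0.25,-0.62,-0.74], [-0.26,-0.69,0.67]] @ diag([2.621636366363931, 1.8420145984389447, 0.7329426865014348]) @ [[-0.93, 0.30, 0.23], [-0.22, -0.93, 0.30], [-0.3, -0.22, -0.93]]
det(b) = -3.54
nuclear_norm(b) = 5.20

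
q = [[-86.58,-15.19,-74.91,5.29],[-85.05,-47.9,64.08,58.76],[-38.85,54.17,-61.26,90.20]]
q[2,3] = 90.2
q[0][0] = -86.58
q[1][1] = -47.9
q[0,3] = 5.29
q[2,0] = -38.85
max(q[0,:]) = 5.29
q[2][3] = 90.2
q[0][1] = -15.19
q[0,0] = -86.58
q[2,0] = -38.85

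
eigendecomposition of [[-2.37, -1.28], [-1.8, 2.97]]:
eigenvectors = [[-0.95, 0.22], [-0.3, -0.98]]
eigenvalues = [-2.77, 3.37]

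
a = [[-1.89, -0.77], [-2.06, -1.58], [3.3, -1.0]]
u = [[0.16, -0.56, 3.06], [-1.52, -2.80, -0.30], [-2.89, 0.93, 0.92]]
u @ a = [[10.95, -2.30], [7.65, 5.89], [6.58, -0.16]]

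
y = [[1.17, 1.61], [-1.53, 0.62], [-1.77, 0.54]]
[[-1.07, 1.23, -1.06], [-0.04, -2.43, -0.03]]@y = [[-1.26, -1.53], [3.72, -1.59]]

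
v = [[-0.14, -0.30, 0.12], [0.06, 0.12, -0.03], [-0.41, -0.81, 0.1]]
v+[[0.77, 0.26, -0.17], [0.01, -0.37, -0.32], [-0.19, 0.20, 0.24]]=[[0.63, -0.04, -0.05], [0.07, -0.25, -0.35], [-0.60, -0.61, 0.34]]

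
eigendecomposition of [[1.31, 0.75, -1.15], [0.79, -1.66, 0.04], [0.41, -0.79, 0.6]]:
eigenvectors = [[-0.1, 0.91, 0.82],[0.94, 0.26, 0.27],[0.34, 0.31, 0.50]]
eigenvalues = [-1.73, 1.13, 0.85]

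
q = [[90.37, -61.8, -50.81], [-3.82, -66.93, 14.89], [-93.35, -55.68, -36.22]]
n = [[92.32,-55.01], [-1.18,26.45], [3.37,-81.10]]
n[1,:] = [-1.18, 26.45]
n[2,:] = [3.37, -81.1]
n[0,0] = 92.32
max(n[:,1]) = 26.45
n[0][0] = 92.32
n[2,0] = 3.37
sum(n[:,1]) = -109.66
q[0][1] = -61.8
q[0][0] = 90.37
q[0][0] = 90.37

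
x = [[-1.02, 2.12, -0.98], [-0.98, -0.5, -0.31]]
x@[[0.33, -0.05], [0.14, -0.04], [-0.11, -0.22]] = [[0.07, 0.18], [-0.36, 0.14]]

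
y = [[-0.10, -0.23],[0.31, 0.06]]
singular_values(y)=[0.36, 0.18]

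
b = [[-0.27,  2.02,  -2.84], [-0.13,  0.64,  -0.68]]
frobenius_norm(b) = 3.62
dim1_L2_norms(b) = [3.5, 0.94]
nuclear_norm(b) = 3.75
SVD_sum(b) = [[-0.28, 2.05, -2.82],[-0.08, 0.55, -0.75]] + [[0.01, -0.03, -0.02], [-0.05, 0.09, 0.07]]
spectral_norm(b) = 3.62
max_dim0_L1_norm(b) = 3.52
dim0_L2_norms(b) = [0.3, 2.12, 2.92]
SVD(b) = [[-0.97, -0.26], [-0.26, 0.97]] @ diag([3.617940245356983, 0.13530846620313206]) @ [[0.08, -0.59, 0.81], [-0.41, 0.72, 0.56]]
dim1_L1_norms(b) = [5.13, 1.45]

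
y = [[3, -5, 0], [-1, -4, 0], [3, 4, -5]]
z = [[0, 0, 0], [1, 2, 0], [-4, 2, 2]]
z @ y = [[0, 0, 0], [1, -13, 0], [-8, 20, -10]]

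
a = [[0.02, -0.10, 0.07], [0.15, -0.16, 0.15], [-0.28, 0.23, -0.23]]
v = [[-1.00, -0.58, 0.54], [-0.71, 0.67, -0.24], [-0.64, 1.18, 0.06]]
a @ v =[[0.01, 0.0, 0.04], [-0.13, -0.02, 0.13], [0.26, 0.05, -0.22]]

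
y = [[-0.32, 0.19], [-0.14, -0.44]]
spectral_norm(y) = 0.48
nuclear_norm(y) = 0.83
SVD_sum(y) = [[0.0, 0.19],[-0.00, -0.44]] + [[-0.32, 0.00], [-0.14, 0.00]]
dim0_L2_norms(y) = [0.35, 0.48]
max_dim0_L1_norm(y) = 0.63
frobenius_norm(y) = 0.59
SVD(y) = [[-0.39,0.92], [0.92,0.39]] @ diag([0.4792764777295471, 0.3492764777295472]) @ [[-0.01,-1.0], [-1.0,0.01]]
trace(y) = -0.76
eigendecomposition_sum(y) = [[-0.16+0.15j, 0.10+0.24j], [(-0.07-0.18j), (-0.22+0j)]] + [[-0.16-0.15j, 0.10-0.24j], [(-0.07+0.18j), (-0.22-0j)]]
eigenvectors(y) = [[(0.76+0j), 0.76-0.00j], [-0.24+0.61j, -0.24-0.61j]]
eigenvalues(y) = [(-0.38+0.15j), (-0.38-0.15j)]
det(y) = 0.17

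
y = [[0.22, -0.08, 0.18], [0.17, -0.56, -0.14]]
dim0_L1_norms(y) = [0.39, 0.64, 0.32]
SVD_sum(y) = [[0.04, -0.11, -0.02], [0.21, -0.55, -0.1]] + [[0.18, 0.03, 0.2], [-0.04, -0.01, -0.04]]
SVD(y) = [[0.2, 0.98], [0.98, -0.2]] @ diag([0.6111057273608983, 0.27540840580255965]) @ [[0.34,-0.92,-0.17], [0.66,0.11,0.74]]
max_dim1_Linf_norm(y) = 0.56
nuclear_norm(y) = 0.89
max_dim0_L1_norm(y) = 0.64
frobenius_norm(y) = 0.67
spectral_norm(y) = 0.61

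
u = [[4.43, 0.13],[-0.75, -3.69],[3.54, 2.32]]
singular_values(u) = [6.27, 3.53]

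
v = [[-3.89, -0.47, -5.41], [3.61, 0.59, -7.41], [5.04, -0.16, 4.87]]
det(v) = 38.46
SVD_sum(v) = [[-1.88, 0.09, -6.03], [-1.79, 0.08, -5.73], [1.83, -0.08, 5.87]] + [[-2.04, -0.17, 0.63],  [5.40, 0.45, -1.68],  [3.18, 0.27, -0.99]] + [[0.03, -0.39, -0.01], [-0.00, 0.06, 0.00], [0.02, -0.34, -0.01]]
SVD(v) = [[-0.59,  0.31,  0.74], [-0.56,  -0.82,  -0.11], [0.58,  -0.48,  0.66]] @ diag([10.668088326321444, 6.926358254652657, 0.5205312574756173]) @ [[0.30, -0.01, 0.95], [-0.95, -0.08, 0.30], [0.07, -1.00, -0.04]]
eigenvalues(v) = [(-0.66+3.58j), (-0.66-3.58j), (2.9+0j)]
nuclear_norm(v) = 18.11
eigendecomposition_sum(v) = [[-1.62+1.97j, -0.34-0.19j, (-2.19+0.25j)],[(4.33+4.03j), -0.49+0.75j, 0.26+5.12j],[(1.89-0.45j), 0.12+0.27j, (1.45+0.86j)]] + [[-1.62-1.97j, -0.34+0.19j, -2.19-0.25j], [4.33-4.03j, (-0.49-0.75j), 0.26-5.12j], [(1.89+0.45j), (0.12-0.27j), 1.45-0.86j]] + [[-0.65-0.00j,(0.2+0j),-1.02-0.00j],[(-5.05-0j),1.58+0.00j,(-7.93-0j)],[1.26+0.00j,-0.39-0.00j,(1.97+0j)]]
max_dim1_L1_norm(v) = 11.61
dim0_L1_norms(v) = [12.54, 1.22, 17.69]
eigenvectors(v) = [[(0.02+0.38j), 0.02-0.38j, -0.12+0.00j], [0.88+0.00j, 0.88-0.00j, -0.96+0.00j], [(0.16-0.24j), 0.16+0.24j, (0.24+0j)]]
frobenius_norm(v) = 12.73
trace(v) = 1.57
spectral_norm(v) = 10.67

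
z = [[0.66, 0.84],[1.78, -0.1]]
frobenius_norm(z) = 2.08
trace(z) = 0.56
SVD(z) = [[-0.40, -0.92], [-0.92, 0.4]] @ diag([1.9110846409384685, 0.8169182916112746]) @ [[-0.99, -0.13],[0.13, -0.99]]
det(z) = -1.56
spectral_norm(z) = 1.91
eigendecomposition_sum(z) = [[1.01, 0.51], [1.08, 0.55]] + [[-0.35, 0.33],[0.7, -0.65]]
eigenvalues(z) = [1.56, -1.0]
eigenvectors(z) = [[0.68, -0.45], [0.73, 0.89]]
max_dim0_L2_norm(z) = 1.9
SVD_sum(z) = [[0.76, 0.1], [1.74, 0.22]] + [[-0.1, 0.74], [0.04, -0.32]]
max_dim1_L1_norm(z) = 1.88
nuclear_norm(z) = 2.73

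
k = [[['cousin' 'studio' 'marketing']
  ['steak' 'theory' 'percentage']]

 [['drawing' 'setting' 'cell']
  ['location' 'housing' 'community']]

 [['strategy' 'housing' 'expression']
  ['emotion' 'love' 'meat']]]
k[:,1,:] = [['steak', 'theory', 'percentage'], ['location', 'housing', 'community'], ['emotion', 'love', 'meat']]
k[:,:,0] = [['cousin', 'steak'], ['drawing', 'location'], ['strategy', 'emotion']]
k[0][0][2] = 'marketing'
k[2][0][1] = 'housing'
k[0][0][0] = 'cousin'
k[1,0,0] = 'drawing'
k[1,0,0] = 'drawing'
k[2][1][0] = 'emotion'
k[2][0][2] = 'expression'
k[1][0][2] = 'cell'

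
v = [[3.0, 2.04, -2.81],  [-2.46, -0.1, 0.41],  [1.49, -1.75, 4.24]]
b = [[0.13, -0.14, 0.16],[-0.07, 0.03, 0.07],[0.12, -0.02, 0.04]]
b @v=[[0.97,-0.0,0.26], [-0.18,-0.27,0.51], [0.47,0.18,-0.18]]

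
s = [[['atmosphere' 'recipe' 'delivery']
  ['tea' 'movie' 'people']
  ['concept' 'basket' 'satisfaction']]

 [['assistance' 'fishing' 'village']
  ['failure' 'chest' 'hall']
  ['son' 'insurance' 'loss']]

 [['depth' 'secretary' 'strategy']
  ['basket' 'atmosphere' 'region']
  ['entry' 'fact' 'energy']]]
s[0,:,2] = ['delivery', 'people', 'satisfaction']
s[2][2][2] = 'energy'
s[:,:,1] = [['recipe', 'movie', 'basket'], ['fishing', 'chest', 'insurance'], ['secretary', 'atmosphere', 'fact']]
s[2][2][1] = 'fact'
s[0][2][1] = 'basket'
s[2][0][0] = 'depth'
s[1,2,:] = ['son', 'insurance', 'loss']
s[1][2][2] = 'loss'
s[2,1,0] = 'basket'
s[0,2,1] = 'basket'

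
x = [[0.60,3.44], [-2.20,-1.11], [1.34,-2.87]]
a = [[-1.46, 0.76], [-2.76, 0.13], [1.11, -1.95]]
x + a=[[-0.86, 4.20],[-4.96, -0.98],[2.45, -4.82]]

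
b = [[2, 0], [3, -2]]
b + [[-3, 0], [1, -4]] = [[-1, 0], [4, -6]]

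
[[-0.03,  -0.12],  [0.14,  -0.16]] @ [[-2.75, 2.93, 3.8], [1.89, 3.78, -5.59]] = [[-0.14,  -0.54,  0.56], [-0.69,  -0.19,  1.43]]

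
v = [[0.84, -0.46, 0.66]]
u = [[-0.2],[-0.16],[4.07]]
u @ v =[[-0.17, 0.09, -0.13], [-0.13, 0.07, -0.11], [3.42, -1.87, 2.69]]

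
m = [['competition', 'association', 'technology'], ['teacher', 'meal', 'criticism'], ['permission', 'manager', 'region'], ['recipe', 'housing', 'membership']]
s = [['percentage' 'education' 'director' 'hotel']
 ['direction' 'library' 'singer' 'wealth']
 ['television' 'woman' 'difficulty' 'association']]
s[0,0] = 'percentage'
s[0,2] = 'director'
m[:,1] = ['association', 'meal', 'manager', 'housing']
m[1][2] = 'criticism'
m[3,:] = ['recipe', 'housing', 'membership']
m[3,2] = 'membership'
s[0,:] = ['percentage', 'education', 'director', 'hotel']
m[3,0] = 'recipe'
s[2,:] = ['television', 'woman', 'difficulty', 'association']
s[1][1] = 'library'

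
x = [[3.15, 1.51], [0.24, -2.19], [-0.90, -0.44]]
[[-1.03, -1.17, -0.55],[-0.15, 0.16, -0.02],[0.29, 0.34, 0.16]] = x@[[-0.34,  -0.32,  -0.17], [0.03,  -0.11,  -0.01]]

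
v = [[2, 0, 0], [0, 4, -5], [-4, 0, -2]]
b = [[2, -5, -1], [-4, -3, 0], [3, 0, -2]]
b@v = [[8, -20, 27], [-8, -12, 15], [14, 0, 4]]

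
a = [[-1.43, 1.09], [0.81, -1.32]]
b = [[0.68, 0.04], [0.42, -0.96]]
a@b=[[-0.51,-1.1], [-0.0,1.30]]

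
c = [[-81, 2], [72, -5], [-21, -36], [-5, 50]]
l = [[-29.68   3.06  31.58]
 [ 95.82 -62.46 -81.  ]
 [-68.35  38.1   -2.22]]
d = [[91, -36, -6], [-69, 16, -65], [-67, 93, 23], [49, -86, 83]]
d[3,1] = -86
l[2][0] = -68.35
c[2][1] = -36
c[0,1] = 2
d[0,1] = -36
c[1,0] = 72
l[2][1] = 38.1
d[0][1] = -36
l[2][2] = -2.22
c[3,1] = 50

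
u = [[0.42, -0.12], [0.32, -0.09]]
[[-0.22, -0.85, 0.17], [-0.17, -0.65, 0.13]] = u@[[-0.40, -2.25, 0.18],[0.47, -0.78, -0.76]]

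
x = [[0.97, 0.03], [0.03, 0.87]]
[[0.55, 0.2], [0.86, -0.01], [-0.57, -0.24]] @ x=[[0.54,0.19],[0.83,0.02],[-0.56,-0.23]]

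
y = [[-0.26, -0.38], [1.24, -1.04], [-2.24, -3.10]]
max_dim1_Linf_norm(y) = 3.1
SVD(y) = [[-0.12, -0.0], [-0.04, -1.00], [-0.99, 0.04]] @ diag([3.8543677396243434, 1.6132728621479786]) @ [[0.57, 0.82], [-0.82, 0.57]]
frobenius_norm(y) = 4.18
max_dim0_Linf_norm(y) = 3.1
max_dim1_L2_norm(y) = 3.82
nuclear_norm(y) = 5.47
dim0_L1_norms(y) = [3.74, 4.52]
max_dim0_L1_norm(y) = 4.52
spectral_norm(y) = 3.85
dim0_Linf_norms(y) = [2.24, 3.1]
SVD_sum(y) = [[-0.26, -0.38],[-0.08, -0.12],[-2.19, -3.13]] + [[0.0, -0.00], [1.32, -0.92], [-0.05, 0.03]]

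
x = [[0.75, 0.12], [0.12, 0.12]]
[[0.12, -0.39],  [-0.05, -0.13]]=x @ [[0.27, -0.41], [-0.68, -0.71]]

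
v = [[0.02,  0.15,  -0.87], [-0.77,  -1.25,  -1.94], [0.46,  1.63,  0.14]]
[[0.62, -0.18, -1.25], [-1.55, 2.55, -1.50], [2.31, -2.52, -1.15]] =v @ [[1.71,-1.40,0.04], [0.98,-1.15,-0.83], [-0.51,-0.02,1.29]]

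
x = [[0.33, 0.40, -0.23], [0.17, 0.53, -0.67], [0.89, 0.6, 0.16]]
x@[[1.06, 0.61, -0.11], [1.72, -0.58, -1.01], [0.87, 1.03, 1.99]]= [[0.84,-0.27,-0.9], [0.51,-0.89,-1.89], [2.11,0.36,-0.39]]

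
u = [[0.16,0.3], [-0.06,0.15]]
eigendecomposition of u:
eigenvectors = [[0.91+0.00j, 0.91-0.00j], [-0.02+0.41j, (-0.02-0.41j)]]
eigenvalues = [(0.16+0.13j), (0.16-0.13j)]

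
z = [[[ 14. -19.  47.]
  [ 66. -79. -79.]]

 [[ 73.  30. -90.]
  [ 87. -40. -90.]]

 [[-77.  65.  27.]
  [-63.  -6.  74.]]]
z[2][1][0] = -63.0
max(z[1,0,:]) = 73.0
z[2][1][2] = 74.0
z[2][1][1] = -6.0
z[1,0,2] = -90.0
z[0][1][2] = -79.0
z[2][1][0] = -63.0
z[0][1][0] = 66.0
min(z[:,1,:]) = -90.0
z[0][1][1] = -79.0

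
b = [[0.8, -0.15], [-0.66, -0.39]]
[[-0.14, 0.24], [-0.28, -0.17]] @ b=[[-0.27, -0.07], [-0.11, 0.11]]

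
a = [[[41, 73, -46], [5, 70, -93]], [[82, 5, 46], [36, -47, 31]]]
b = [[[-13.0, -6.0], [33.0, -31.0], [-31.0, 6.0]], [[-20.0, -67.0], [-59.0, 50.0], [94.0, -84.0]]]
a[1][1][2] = 31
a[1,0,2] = 46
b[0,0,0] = -13.0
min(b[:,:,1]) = -84.0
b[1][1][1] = 50.0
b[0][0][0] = -13.0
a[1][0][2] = 46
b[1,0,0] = -20.0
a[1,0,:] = [82, 5, 46]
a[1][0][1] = 5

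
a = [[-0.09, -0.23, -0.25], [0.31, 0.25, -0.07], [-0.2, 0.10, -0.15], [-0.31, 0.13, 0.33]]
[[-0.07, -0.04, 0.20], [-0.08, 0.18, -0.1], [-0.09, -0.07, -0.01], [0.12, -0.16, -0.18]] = a@[[0.00, 0.47, 0.01],[-0.21, 0.12, -0.52],[0.46, -0.10, -0.32]]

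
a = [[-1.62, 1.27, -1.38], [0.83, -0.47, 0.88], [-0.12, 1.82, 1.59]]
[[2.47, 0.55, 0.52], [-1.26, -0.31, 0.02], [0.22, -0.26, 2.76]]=a @ [[-0.78, 0.14, 0.67], [0.46, 0.2, 1.43], [-0.45, -0.38, 0.15]]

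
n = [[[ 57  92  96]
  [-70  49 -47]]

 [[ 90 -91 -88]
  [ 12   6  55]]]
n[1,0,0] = 90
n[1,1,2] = 55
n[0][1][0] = -70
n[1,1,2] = 55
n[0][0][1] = 92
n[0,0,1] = 92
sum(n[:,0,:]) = 156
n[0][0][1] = 92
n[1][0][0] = 90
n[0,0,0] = 57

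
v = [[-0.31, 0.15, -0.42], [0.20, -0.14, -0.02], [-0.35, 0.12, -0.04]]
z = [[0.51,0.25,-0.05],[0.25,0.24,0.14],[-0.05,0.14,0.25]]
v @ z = [[-0.1, -0.10, -0.07],[0.07, 0.01, -0.03],[-0.15, -0.06, 0.02]]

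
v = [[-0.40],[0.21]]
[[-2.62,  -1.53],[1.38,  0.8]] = v @ [[6.55, 3.83]]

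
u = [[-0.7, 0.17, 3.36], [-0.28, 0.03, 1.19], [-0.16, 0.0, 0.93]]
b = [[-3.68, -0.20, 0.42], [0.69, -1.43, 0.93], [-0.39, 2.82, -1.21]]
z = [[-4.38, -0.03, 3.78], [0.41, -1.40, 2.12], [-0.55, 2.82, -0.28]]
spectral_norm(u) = 3.77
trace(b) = -6.32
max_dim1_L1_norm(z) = 8.19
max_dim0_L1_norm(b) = 4.76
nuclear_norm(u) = 3.86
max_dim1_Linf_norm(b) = 3.68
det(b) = 3.77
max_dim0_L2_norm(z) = 4.43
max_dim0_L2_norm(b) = 3.76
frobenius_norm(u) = 3.77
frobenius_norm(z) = 6.96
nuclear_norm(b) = 7.57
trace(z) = -6.06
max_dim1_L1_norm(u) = 4.23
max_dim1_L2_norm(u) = 3.44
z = u + b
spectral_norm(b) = 3.83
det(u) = 0.01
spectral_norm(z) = 5.90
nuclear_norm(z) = 10.63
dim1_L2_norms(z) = [5.79, 2.57, 2.89]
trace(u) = 0.26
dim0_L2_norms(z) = [4.43, 3.15, 4.34]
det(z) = 25.96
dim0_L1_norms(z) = [5.34, 4.25, 6.18]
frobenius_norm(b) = 5.17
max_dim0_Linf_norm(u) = 3.36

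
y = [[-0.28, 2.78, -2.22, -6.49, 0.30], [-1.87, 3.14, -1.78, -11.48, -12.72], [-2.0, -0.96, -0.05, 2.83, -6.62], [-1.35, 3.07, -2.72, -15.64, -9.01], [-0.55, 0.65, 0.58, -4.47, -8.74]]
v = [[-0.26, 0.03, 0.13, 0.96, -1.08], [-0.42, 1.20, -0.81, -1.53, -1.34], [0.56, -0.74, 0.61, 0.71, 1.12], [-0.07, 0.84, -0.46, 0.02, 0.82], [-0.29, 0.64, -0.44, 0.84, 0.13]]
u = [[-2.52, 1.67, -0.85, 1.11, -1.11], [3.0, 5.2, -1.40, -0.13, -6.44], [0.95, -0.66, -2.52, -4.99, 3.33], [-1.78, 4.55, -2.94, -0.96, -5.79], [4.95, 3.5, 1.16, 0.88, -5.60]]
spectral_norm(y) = 27.41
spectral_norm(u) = 13.82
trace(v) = 1.70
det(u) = -144.16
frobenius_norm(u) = 16.51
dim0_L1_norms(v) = [1.6, 3.45, 2.45, 4.06, 4.49]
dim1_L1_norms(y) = [12.07, 30.99, 12.46, 31.79, 14.99]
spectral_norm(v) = 3.04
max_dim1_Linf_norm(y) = 15.64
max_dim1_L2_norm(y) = 18.56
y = u @ v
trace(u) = -6.40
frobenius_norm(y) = 29.39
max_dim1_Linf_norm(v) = 1.53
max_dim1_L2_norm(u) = 8.92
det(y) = -13.09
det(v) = 0.12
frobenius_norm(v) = 3.82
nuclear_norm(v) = 6.57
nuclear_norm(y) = 41.07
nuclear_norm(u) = 27.72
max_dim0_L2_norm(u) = 10.89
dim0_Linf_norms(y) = [2.0, 3.14, 2.72, 15.64, 12.72]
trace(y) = -21.57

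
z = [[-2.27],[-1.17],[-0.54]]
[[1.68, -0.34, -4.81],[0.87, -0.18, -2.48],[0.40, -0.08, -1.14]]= z @ [[-0.74,0.15,2.12]]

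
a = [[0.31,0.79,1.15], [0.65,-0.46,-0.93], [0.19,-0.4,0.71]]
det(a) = -0.919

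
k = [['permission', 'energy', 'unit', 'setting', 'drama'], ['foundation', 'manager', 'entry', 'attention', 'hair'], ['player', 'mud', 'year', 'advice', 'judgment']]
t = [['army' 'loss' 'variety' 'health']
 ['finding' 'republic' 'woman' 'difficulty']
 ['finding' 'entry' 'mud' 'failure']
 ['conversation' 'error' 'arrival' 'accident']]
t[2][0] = 'finding'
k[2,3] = 'advice'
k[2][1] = 'mud'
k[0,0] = 'permission'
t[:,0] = ['army', 'finding', 'finding', 'conversation']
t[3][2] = 'arrival'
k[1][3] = 'attention'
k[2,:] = ['player', 'mud', 'year', 'advice', 'judgment']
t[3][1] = 'error'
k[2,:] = ['player', 'mud', 'year', 'advice', 'judgment']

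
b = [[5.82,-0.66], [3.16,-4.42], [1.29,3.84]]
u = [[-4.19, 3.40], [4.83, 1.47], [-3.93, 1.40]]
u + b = [[1.63,2.74], [7.99,-2.95], [-2.64,5.24]]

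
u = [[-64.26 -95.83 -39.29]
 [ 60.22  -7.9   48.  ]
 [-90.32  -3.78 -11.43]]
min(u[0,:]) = -95.83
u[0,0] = -64.26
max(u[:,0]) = 60.22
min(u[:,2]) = -39.29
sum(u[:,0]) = -94.36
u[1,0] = 60.22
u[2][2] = -11.43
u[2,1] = -3.78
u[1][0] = 60.22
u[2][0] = -90.32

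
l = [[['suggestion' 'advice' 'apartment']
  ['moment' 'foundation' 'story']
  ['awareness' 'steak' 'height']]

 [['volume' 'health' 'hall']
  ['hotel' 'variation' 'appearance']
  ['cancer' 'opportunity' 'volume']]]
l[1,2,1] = 'opportunity'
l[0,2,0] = 'awareness'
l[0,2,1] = 'steak'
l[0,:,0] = ['suggestion', 'moment', 'awareness']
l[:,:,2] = [['apartment', 'story', 'height'], ['hall', 'appearance', 'volume']]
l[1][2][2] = 'volume'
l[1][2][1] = 'opportunity'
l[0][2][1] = 'steak'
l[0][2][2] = 'height'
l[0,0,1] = 'advice'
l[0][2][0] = 'awareness'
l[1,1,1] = 'variation'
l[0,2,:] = ['awareness', 'steak', 'height']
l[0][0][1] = 'advice'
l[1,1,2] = 'appearance'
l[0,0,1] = 'advice'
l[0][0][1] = 'advice'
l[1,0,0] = 'volume'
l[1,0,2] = 'hall'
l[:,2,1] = ['steak', 'opportunity']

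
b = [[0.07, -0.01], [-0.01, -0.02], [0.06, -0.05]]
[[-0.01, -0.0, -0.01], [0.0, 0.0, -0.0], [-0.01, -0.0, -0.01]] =b @ [[-0.12, -0.04, -0.08],  [0.04, -0.01, 0.07]]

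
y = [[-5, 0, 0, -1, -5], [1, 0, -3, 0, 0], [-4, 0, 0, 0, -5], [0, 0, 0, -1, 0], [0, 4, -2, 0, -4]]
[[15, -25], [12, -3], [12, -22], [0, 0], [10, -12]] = y@ [[-3, 3], [0, 0], [-5, 2], [0, 0], [0, 2]]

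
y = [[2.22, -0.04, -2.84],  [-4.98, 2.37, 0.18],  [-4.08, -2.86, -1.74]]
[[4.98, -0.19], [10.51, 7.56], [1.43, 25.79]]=y @ [[-1.01, -3.11],[2.51, -3.17],[-2.58, -2.32]]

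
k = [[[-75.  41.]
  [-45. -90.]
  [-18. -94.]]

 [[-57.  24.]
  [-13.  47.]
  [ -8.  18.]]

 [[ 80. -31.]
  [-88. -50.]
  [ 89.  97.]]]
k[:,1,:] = [[-45.0, -90.0], [-13.0, 47.0], [-88.0, -50.0]]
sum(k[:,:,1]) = -38.0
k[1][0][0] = -57.0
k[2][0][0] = 80.0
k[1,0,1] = 24.0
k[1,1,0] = -13.0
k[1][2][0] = -8.0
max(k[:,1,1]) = 47.0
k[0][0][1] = 41.0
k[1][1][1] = 47.0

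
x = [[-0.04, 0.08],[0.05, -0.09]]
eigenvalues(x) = [0.0, -0.13]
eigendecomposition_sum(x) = [[0.00,0.0], [0.0,0.0]] + [[-0.04, 0.08], [0.05, -0.09]]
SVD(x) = [[-0.66,0.75], [0.75,0.66]] @ diag([0.13635026170655226, 0.0029336210652889396]) @ [[0.47, -0.88], [0.88, 0.47]]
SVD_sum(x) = [[-0.04, 0.08], [0.05, -0.09]] + [[0.00,0.0],[0.00,0.0]]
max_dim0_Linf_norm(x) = 0.09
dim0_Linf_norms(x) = [0.05, 0.09]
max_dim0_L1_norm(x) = 0.17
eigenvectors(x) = [[0.88, -0.65], [0.47, 0.76]]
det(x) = -0.00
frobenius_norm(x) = 0.14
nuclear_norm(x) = 0.14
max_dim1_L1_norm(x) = 0.14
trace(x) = -0.13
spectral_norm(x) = 0.14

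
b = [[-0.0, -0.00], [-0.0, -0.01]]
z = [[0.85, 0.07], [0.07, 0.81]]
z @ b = [[0.00,  -0.0], [0.0,  -0.01]]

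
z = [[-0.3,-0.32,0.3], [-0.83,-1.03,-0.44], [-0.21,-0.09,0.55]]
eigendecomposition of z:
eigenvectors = [[0.28, 0.74, 0.48],[0.96, -0.64, -0.48],[0.08, 0.20, 0.73]]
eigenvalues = [-1.31, 0.06, 0.47]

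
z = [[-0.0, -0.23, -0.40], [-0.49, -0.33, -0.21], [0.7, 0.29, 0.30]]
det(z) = -0.036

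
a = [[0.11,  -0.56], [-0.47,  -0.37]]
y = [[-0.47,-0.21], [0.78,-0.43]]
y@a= [[0.05,0.34], [0.29,-0.28]]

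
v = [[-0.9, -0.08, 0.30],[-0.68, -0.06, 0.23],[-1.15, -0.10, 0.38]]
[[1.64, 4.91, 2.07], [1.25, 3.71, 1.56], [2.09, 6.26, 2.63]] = v@[[-0.52, -5.17, -2.01], [0.81, -4.79, -2.84], [4.13, -0.42, 0.1]]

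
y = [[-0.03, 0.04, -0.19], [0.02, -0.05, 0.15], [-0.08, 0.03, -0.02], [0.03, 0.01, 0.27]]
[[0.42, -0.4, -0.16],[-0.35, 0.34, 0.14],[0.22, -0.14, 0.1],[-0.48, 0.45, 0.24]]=y @ [[-1.83, 0.72, -1.55], [1.41, -1.60, -0.19], [-1.62, 1.63, 1.06]]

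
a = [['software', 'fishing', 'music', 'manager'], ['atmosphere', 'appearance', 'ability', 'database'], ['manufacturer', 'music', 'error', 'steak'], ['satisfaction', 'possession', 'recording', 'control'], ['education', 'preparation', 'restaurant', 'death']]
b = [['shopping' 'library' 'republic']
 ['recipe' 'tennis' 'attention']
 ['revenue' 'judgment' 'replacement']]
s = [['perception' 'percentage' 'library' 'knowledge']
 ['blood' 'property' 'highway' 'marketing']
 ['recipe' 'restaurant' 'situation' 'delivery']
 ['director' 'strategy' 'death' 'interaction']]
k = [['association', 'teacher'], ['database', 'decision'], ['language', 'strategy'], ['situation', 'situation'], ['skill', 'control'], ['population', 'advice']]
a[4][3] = 'death'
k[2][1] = 'strategy'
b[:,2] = ['republic', 'attention', 'replacement']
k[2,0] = 'language'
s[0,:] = ['perception', 'percentage', 'library', 'knowledge']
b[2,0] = 'revenue'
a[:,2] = ['music', 'ability', 'error', 'recording', 'restaurant']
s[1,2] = 'highway'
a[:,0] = ['software', 'atmosphere', 'manufacturer', 'satisfaction', 'education']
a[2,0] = 'manufacturer'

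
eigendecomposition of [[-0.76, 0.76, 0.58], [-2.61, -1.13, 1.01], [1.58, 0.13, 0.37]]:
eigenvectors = [[(0.04+0.38j),(0.04-0.38j),(0.34+0j)],[(-0.88+0j),-0.88-0.00j,0.03+0.00j],[0.20-0.20j,(0.2+0.2j),(0.94+0j)]]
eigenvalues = [(-1.23+1.38j), (-1.23-1.38j), (0.94+0j)]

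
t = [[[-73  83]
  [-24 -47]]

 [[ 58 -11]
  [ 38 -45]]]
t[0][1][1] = -47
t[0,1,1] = -47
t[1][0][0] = 58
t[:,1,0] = [-24, 38]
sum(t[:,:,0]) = -1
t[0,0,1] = 83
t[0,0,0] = -73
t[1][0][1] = -11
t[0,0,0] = -73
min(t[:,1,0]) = -24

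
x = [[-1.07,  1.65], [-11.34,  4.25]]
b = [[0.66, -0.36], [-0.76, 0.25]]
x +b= [[-0.41, 1.29], [-12.1, 4.5]]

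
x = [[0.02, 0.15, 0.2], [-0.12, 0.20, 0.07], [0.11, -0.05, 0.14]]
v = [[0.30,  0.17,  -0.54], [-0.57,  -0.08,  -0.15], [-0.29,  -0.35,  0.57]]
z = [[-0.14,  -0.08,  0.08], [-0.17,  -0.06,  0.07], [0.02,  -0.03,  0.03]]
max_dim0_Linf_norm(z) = 0.17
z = x @ v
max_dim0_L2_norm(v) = 0.8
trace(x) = 0.36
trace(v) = 0.79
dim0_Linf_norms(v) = [0.57, 0.35, 0.57]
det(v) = -0.06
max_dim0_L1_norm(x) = 0.41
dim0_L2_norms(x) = [0.16, 0.25, 0.25]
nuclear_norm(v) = 1.66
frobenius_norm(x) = 0.40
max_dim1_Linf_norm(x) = 0.2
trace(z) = -0.17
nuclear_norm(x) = 0.57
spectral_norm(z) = 0.26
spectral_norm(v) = 0.98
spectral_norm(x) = 0.32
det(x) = 0.00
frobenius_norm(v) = 1.14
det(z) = -0.00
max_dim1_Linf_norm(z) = 0.17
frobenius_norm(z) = 0.27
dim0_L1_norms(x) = [0.25, 0.4, 0.41]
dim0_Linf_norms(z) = [0.17, 0.08, 0.08]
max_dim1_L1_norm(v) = 1.21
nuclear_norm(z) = 0.32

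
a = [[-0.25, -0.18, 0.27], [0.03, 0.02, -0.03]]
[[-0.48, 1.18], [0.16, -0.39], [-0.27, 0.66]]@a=[[0.16,  0.11,  -0.16],  [-0.05,  -0.04,  0.05],  [0.09,  0.06,  -0.09]]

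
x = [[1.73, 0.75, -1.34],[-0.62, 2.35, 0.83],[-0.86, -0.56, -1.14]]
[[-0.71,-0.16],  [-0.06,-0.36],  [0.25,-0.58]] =x @ [[-0.3, 0.30], [-0.13, -0.21], [0.07, 0.39]]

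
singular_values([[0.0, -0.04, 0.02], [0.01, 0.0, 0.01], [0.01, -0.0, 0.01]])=[0.05, 0.02, 0.0]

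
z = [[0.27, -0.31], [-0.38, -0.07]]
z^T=[[0.27, -0.38], [-0.31, -0.07]]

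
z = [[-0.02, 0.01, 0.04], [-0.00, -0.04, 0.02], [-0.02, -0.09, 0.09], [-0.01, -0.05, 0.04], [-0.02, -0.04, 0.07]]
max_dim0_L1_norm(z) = 0.26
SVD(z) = [[-0.15, -0.8, 0.33], [-0.24, 0.39, -0.18], [-0.75, 0.17, -0.11], [-0.37, 0.22, 0.79], [-0.47, -0.37, -0.47]] @ diag([0.17198429520012717, 0.04701625291003162, 0.0032976001600385717]) @ [[0.18, 0.66, -0.73],[0.38, -0.73, -0.56],[-0.91, -0.18, -0.38]]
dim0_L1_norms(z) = [0.07, 0.23, 0.26]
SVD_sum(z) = [[-0.0, -0.02, 0.02], [-0.01, -0.03, 0.03], [-0.02, -0.08, 0.09], [-0.01, -0.04, 0.05], [-0.01, -0.05, 0.06]] + [[-0.01, 0.03, 0.02], [0.01, -0.01, -0.01], [0.00, -0.01, -0.00], [0.00, -0.01, -0.01], [-0.01, 0.01, 0.01]] + [[-0.0, -0.00, -0.00], [0.00, 0.0, 0.00], [0.0, 0.0, 0.00], [-0.0, -0.0, -0.00], [0.0, 0.00, 0.0]]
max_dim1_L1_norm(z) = 0.2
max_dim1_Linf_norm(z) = 0.09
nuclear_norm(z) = 0.22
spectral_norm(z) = 0.17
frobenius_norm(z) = 0.18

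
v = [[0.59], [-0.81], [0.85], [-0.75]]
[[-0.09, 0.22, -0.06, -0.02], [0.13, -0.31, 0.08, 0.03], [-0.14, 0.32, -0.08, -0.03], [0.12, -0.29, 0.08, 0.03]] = v@[[-0.16, 0.38, -0.1, -0.04]]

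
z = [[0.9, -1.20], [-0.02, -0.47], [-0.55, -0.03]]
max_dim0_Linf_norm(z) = 1.2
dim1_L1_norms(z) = [2.1, 0.49, 0.58]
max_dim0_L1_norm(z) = 1.7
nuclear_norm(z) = 2.12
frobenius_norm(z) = 1.67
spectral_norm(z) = 1.57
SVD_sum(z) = [[0.92,-1.19],[0.22,-0.28],[-0.19,0.25]] + [[-0.02, -0.01], [-0.24, -0.19], [-0.36, -0.28]]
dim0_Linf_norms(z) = [0.9, 1.2]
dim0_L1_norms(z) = [1.47, 1.7]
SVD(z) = [[-0.95,-0.04], [-0.23,-0.56], [0.2,-0.83]] @ diag([1.5737193772791471, 0.5459920526675576]) @ [[-0.61, 0.79], [0.79, 0.61]]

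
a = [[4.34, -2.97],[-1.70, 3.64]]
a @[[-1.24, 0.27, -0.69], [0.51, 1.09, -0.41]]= [[-6.90, -2.07, -1.78], [3.96, 3.51, -0.32]]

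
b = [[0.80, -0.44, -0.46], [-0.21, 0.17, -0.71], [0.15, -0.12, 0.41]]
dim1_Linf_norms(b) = [0.8, 0.71, 0.41]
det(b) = -0.00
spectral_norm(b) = 1.03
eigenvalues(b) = [0.91, 0.48, -0.01]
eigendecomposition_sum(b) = [[0.65, -0.38, -0.06], [-0.49, 0.28, 0.05], [0.31, -0.18, -0.03]] + [[0.15, -0.06, -0.39], [0.28, -0.11, -0.75], [-0.16, 0.06, 0.44]] + [[0.0, -0.0, -0.01], [0.0, -0.01, -0.01], [0.0, -0.0, -0.0]]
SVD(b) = [[-0.96, 0.27, -0.03], [-0.24, -0.82, 0.51], [0.11, 0.50, 0.86]] @ diag([1.0336086137093674, 0.8711715768935901, 0.0036492846607791836]) @ [[-0.68, 0.36, 0.64], [0.53, -0.37, 0.76], [-0.51, -0.86, -0.06]]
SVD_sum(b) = [[0.68,-0.35,-0.64], [0.17,-0.09,-0.16], [-0.08,0.04,0.08]] + [[0.12, -0.09, 0.18], [-0.38, 0.26, -0.55], [0.23, -0.16, 0.33]] + [[0.0, 0.0, 0.0],[-0.00, -0.00, -0.0],[-0.00, -0.00, -0.00]]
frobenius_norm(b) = 1.35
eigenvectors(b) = [[-0.75, 0.41, 0.51],[0.56, 0.78, 0.86],[-0.36, -0.46, 0.07]]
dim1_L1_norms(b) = [1.7, 1.09, 0.68]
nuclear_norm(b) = 1.91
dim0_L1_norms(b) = [1.16, 0.73, 1.58]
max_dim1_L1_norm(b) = 1.7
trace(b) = 1.38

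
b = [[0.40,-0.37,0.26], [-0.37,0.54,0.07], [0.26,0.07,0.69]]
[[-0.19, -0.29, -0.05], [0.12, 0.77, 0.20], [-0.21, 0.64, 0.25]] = b @[[-0.84, -0.58, -0.83], [-0.36, 0.89, -0.28], [0.05, 1.06, 0.70]]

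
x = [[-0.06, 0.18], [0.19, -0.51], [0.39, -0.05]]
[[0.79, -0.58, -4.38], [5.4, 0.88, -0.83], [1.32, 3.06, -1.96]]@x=[[-1.87,0.66], [-0.48,0.56], [-0.26,-1.22]]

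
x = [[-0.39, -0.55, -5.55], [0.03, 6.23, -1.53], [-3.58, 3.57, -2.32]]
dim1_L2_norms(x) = [5.59, 6.42, 5.56]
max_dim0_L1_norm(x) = 10.35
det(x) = -123.92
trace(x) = 3.52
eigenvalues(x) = [(-5.68+0j), (4.6+0.83j), (4.6-0.83j)]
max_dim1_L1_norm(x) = 9.47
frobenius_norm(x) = 10.17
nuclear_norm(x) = 16.36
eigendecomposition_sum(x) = [[-2.43+0.00j, 0.96+0.00j, (-3.58+0j)],[-0.29+0.00j, (0.11+0j), (-0.42+0j)],[(-2.28+0j), (0.9+0j), -3.36+0.00j]] + [[(1.02+1.89j), (-0.75+6.41j), (-0.99-2.81j)], [0.16-1.54j, 3.06-3.53j, (-0.55+2.09j)], [-0.65-1.70j, 1.33-5.30j, (0.52+2.47j)]] + [[(1.02-1.89j), -0.75-6.41j, (-0.99+2.81j)], [(0.16+1.54j), 3.06+3.53j, -0.55-2.09j], [(-0.65+1.7j), (1.33+5.3j), (0.52-2.47j)]]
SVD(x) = [[0.32, 0.9, 0.29],  [0.71, -0.43, 0.56],  [0.63, 0.03, -0.78]] @ diag([8.138743778554694, 5.4007371003997715, 2.819288647762538]) @ [[-0.29, 0.8, -0.53],[-0.08, -0.58, -0.81],[0.95, 0.19, -0.23]]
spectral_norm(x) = 8.14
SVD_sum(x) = [[-0.76, 2.09, -1.4], [-1.67, 4.58, -3.07], [-1.48, 4.07, -2.72]] + [[-0.41, -2.80, -3.96], [0.2, 1.35, 1.9], [-0.01, -0.08, -0.11]] + [[0.78, 0.16, -0.19], [1.5, 0.30, -0.37], [-2.09, -0.42, 0.51]]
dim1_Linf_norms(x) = [5.55, 6.23, 3.58]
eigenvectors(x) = [[(0.73+0j), -0.67+0.00j, -0.67-0.00j], [(0.09+0j), (0.4+0.27j), (0.4-0.27j)], [(0.68+0j), (0.56+0.07j), (0.56-0.07j)]]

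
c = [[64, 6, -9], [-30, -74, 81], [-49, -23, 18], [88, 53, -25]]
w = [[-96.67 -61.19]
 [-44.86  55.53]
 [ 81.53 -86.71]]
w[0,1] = -61.19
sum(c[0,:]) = 61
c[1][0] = -30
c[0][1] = 6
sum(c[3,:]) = 116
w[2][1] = -86.71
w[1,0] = -44.86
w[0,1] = -61.19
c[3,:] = [88, 53, -25]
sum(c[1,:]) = -23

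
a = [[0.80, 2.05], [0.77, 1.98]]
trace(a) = 2.78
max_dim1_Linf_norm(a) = 2.05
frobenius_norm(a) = 3.06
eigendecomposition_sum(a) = [[0.0, -0.0],[-0.00, 0.00]] + [[0.8, 2.05],[0.77, 1.98]]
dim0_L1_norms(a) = [1.57, 4.03]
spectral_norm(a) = 3.06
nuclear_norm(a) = 3.06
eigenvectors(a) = [[-0.93, -0.72], [0.36, -0.69]]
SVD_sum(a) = [[0.80, 2.05], [0.77, 1.98]] + [[0.00, -0.0], [-0.0, 0.0]]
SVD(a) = [[-0.72, -0.69],  [-0.69, 0.72]] @ diag([3.0587246961291634, 0.0017981350224033547]) @ [[-0.36, -0.93], [-0.93, 0.36]]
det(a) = 0.01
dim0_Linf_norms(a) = [0.8, 2.05]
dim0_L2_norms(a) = [1.11, 2.85]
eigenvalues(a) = [0.0, 2.78]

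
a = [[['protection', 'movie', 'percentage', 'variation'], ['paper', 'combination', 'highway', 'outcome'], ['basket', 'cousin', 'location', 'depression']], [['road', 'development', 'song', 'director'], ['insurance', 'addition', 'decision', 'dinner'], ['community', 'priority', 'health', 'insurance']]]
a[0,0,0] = 'protection'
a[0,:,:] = [['protection', 'movie', 'percentage', 'variation'], ['paper', 'combination', 'highway', 'outcome'], ['basket', 'cousin', 'location', 'depression']]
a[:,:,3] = [['variation', 'outcome', 'depression'], ['director', 'dinner', 'insurance']]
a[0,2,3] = 'depression'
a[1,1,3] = 'dinner'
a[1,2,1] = 'priority'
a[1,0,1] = 'development'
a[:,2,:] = [['basket', 'cousin', 'location', 'depression'], ['community', 'priority', 'health', 'insurance']]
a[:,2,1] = ['cousin', 'priority']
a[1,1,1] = 'addition'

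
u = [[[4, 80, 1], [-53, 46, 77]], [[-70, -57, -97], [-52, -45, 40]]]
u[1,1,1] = -45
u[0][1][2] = 77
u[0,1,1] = 46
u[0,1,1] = 46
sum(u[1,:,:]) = -281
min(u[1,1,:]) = -52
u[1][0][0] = -70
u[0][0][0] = 4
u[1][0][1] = -57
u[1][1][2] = 40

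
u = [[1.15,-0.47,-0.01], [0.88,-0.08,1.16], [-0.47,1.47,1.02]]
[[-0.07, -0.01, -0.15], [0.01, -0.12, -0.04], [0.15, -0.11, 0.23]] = u@[[-0.04, -0.02, -0.09], [0.06, -0.02, 0.10], [0.04, -0.09, 0.04]]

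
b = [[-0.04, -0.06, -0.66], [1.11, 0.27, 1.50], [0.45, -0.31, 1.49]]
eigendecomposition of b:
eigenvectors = [[-0.37+0.25j, (-0.37-0.25j), -0.53+0.00j],[0.81+0.00j, 0.81-0.00j, 0.61+0.00j],[(0.38+0.06j), 0.38-0.06j, (0.59+0j)]]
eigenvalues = [(0.47+0.45j), (0.47-0.45j), (0.77+0j)]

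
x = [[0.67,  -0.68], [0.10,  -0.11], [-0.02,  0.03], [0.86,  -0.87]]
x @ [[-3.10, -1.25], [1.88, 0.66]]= [[-3.36,-1.29], [-0.52,-0.2], [0.12,0.04], [-4.30,-1.65]]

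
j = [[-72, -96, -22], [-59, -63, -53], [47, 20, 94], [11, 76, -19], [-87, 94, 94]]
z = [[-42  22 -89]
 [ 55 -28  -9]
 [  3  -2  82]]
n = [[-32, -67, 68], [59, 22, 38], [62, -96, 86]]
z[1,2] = -9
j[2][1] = 20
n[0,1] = -67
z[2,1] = -2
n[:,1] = [-67, 22, -96]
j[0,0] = -72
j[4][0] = -87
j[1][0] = -59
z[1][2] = -9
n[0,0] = -32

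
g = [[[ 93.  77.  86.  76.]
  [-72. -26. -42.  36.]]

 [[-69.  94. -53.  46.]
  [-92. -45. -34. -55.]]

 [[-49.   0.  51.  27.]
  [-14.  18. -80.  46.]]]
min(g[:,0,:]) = -69.0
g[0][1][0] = -72.0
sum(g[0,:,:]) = 228.0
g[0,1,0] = -72.0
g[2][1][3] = 46.0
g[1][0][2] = -53.0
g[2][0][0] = -49.0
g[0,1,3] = 36.0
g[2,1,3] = 46.0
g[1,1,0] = -92.0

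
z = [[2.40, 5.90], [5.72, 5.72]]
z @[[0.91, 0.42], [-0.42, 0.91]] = [[-0.29, 6.38], [2.8, 7.61]]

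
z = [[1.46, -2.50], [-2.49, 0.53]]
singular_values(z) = [3.53, 1.54]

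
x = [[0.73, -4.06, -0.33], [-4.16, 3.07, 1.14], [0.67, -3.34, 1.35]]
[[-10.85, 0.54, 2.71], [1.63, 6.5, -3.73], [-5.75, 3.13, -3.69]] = x @[[2.28, -1.49, -0.43], [2.93, -0.54, -0.45], [1.86, 1.72, -3.63]]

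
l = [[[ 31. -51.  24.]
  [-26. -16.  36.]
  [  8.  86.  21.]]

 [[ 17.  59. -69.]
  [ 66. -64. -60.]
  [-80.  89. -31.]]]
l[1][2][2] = -31.0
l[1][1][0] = 66.0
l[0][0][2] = 24.0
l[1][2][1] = 89.0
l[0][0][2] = 24.0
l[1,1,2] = -60.0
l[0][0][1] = -51.0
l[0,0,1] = -51.0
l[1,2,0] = -80.0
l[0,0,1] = -51.0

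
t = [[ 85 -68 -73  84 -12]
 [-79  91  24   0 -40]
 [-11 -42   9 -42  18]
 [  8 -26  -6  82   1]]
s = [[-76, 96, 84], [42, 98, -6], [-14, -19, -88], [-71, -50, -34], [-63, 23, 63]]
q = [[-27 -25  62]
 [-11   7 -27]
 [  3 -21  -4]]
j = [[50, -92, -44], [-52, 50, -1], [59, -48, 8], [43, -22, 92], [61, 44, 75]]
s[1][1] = 98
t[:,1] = [-68, 91, -42, -26]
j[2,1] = -48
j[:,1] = [-92, 50, -48, -22, 44]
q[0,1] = -25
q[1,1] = 7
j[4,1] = 44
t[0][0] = 85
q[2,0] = 3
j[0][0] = 50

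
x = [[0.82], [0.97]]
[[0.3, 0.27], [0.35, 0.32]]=x@ [[0.36,0.33]]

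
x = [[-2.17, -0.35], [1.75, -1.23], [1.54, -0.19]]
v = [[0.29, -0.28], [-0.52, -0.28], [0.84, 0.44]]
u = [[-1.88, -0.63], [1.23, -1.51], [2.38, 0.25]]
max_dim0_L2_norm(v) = 1.03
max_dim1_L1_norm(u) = 2.74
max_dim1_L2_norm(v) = 0.95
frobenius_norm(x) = 3.44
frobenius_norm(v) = 1.19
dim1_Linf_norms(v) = [0.29, 0.52, 0.84]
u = v + x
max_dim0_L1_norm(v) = 1.65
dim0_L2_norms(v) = [1.03, 0.59]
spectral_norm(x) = 3.24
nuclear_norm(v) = 1.51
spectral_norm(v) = 1.13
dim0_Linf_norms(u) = [2.38, 1.51]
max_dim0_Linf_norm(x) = 2.17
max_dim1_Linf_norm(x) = 2.17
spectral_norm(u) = 3.27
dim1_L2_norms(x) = [2.2, 2.14, 1.55]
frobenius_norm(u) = 3.67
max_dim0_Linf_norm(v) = 0.84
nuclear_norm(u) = 4.93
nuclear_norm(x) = 4.40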